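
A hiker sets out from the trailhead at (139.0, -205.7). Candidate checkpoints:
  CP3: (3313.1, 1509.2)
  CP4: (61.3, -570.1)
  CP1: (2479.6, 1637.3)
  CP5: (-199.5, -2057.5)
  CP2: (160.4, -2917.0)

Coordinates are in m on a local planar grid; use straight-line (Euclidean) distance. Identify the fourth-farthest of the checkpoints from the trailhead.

CP5

Distance to each, sorted:
CP3: 3607.7 m
CP1: 2979.1 m
CP2: 2711.4 m
CP5: 1882.5 m
CP4: 372.6 m
The fourth-farthest is CP5 at 1882.5 m.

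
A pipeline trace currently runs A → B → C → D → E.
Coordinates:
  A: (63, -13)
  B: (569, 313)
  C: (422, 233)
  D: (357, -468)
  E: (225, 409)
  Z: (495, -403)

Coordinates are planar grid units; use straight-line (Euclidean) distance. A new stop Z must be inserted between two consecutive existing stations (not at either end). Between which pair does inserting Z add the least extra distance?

Added distance for inserting Z between each consecutive pair:
A–B: 699.9
B–C: 1192.6
C–D: 88.7
D–E: 121.4
Smallest added distance is 88.7, inserting between C and D.

between C and D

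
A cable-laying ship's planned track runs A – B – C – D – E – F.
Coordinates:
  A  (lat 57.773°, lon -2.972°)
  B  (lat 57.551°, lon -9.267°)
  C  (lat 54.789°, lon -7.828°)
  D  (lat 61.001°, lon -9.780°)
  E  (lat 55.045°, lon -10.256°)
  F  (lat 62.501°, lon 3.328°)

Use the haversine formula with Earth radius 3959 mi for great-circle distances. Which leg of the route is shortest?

B–C

Leg distances:
A→B: 233.1 mi
B→C: 198.7 mi
C→D: 435.1 mi
D→E: 411.9 mi
E→F: 705.9 mi
The shortest leg is B–C at 198.7 mi.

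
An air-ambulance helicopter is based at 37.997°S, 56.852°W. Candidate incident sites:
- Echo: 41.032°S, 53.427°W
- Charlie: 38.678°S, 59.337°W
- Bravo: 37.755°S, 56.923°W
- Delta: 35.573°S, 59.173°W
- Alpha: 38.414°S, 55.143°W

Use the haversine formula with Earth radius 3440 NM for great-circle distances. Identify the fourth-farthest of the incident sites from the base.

Distance to each, sorted:
Echo: 241.6 NM
Delta: 183.4 NM
Charlie: 124.0 NM
Alpha: 84.4 NM
Bravo: 14.9 NM
The fourth-farthest is Alpha at 84.4 NM.

Alpha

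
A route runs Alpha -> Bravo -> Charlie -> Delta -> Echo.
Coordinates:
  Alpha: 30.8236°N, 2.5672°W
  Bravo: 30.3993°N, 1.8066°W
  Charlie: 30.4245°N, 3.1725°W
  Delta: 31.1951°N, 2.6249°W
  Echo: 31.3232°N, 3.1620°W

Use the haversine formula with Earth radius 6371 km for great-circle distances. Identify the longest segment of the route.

Bravo–Charlie

Leg distances:
Alpha→Bravo: 86.7 km
Bravo→Charlie: 131.0 km
Charlie→Delta: 100.4 km
Delta→Echo: 53.0 km
The longest leg is Bravo–Charlie at 131.0 km.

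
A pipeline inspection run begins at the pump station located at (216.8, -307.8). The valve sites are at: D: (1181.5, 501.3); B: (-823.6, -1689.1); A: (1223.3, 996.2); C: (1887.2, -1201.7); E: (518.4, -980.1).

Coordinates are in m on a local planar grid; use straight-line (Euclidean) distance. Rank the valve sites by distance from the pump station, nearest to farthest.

E, D, A, B, C

Distance from the pump station at (216.8, -307.8) to each:
E (518.4, -980.1): 736.9 m
D (1181.5, 501.3): 1259.1 m
A (1223.3, 996.2): 1647.3 m
B (-823.6, -1689.1): 1729.3 m
C (1887.2, -1201.7): 1894.5 m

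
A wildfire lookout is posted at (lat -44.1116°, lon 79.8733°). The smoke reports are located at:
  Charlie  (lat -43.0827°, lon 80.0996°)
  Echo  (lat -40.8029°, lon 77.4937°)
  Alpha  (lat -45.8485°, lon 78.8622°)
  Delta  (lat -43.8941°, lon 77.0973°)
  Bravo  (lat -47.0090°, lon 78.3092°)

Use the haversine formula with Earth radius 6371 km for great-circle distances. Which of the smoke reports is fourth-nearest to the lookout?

Bravo

Distances from the lookout ((lat -44.1116°, lon 79.8733°)):
Charlie: 115.9 km
Alpha: 208.9 km
Delta: 223.3 km
Bravo: 344.4 km
Echo: 416.4 km
The fourth-nearest is Bravo at 344.4 km.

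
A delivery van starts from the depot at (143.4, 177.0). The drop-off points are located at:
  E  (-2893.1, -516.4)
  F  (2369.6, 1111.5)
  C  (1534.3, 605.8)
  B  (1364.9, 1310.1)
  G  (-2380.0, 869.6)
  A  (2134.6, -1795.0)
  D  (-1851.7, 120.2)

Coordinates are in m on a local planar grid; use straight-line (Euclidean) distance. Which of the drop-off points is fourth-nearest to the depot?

Distances from the depot ((143.4, 177.0)):
C: 1455.5 m
B: 1666.1 m
D: 1995.9 m
F: 2414.4 m
G: 2616.7 m
A: 2802.4 m
E: 3114.7 m
The fourth-nearest is F at 2414.4 m.

F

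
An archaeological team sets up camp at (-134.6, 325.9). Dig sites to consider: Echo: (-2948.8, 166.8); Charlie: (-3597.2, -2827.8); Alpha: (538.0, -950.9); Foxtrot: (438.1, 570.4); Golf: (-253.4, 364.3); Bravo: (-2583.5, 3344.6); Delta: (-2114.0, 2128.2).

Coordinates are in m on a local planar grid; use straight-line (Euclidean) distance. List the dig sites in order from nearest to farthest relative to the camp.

Golf, Foxtrot, Alpha, Delta, Echo, Bravo, Charlie

Distances from the camp:
Golf (-253.4, 364.3): 124.9 m
Foxtrot (438.1, 570.4): 622.7 m
Alpha (538.0, -950.9): 1443.1 m
Delta (-2114.0, 2128.2): 2677.0 m
Echo (-2948.8, 166.8): 2818.7 m
Bravo (-2583.5, 3344.6): 3887.1 m
Charlie (-3597.2, -2827.8): 4683.5 m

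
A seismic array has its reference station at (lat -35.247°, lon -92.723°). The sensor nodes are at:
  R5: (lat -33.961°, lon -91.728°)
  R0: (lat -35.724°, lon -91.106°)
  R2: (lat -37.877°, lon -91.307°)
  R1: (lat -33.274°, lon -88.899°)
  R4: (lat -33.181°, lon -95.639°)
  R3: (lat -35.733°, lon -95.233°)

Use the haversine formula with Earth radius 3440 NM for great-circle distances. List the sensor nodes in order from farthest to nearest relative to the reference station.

R1, R4, R2, R3, R5, R0

Distances from the reference station:
R1 (lat -33.274°, lon -88.899°): 223.7 NM
R4 (lat -33.181°, lon -95.639°): 190.6 NM
R2 (lat -37.877°, lon -91.307°): 172.0 NM
R3 (lat -35.733°, lon -95.233°): 126.1 NM
R5 (lat -33.961°, lon -91.728°): 91.5 NM
R0 (lat -35.724°, lon -91.106°): 84.1 NM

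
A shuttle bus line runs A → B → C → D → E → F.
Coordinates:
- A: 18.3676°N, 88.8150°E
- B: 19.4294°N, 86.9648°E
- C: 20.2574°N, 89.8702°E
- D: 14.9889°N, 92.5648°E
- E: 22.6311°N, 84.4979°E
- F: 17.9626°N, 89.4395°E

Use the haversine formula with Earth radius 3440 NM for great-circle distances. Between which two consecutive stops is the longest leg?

Leg distances:
A→B: 122.9 NM
B→C: 171.4 NM
C→D: 351.9 NM
D→E: 648.3 NM
E→F: 394.9 NM
The longest leg is D–E at 648.3 NM.

D–E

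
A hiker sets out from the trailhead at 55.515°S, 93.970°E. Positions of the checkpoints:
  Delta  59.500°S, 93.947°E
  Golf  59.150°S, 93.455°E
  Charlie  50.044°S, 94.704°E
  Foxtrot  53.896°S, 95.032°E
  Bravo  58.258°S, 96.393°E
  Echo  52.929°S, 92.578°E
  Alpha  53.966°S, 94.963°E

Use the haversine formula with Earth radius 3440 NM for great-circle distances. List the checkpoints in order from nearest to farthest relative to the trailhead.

Alpha, Foxtrot, Echo, Bravo, Golf, Delta, Charlie

Distance from the trailhead at 55.515°S, 93.970°E to each:
Alpha 53.966°S, 94.963°E: 99.2 NM
Foxtrot 53.896°S, 95.032°E: 103.9 NM
Echo 52.929°S, 92.578°E: 162.8 NM
Bravo 58.258°S, 96.393°E: 182.8 NM
Golf 59.150°S, 93.455°E: 218.9 NM
Delta 59.500°S, 93.947°E: 239.3 NM
Charlie 50.044°S, 94.704°E: 329.5 NM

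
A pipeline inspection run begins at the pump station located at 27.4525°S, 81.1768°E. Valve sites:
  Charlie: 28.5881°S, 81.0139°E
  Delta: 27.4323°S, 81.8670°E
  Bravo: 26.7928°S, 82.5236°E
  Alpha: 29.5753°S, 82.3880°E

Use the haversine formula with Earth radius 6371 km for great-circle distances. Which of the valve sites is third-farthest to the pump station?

Distances from the pump station (27.4525°S, 81.1768°E):
Alpha: 264.0 km
Bravo: 152.1 km
Charlie: 127.3 km
Delta: 68.1 km
The third-farthest is Charlie at 127.3 km.

Charlie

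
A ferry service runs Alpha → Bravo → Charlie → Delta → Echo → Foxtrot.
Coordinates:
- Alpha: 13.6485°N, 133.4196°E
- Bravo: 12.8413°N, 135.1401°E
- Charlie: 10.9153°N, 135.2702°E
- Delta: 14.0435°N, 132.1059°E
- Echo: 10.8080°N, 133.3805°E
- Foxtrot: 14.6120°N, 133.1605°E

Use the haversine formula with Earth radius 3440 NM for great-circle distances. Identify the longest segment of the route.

Leg distances:
Alpha→Bravo: 111.6 NM
Bravo→Charlie: 115.9 NM
Charlie→Delta: 264.0 NM
Delta→Echo: 208.1 NM
Echo→Foxtrot: 228.8 NM
The longest leg is Charlie–Delta at 264.0 NM.

Charlie–Delta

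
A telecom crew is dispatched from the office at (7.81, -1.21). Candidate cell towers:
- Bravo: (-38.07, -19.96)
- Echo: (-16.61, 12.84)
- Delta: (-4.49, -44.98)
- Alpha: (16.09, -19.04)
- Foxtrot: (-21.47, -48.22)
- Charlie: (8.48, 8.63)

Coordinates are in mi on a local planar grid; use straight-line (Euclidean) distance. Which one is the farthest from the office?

Distance to each, sorted:
Foxtrot: 55.4 mi
Bravo: 49.6 mi
Delta: 45.5 mi
Echo: 28.2 mi
Alpha: 19.7 mi
Charlie: 9.9 mi
The farthest is Foxtrot at 55.4 mi.

Foxtrot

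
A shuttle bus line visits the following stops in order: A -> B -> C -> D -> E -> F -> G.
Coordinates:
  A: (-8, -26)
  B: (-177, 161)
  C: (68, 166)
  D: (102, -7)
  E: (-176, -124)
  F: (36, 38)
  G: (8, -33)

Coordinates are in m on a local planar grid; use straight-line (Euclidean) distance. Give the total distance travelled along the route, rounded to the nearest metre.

1318 m

Leg distances:
A→B: 252.1 m  (cumulative 252.1 m)
B→C: 245.1 m  (cumulative 497.1 m)
C→D: 176.3 m  (cumulative 673.4 m)
D→E: 301.6 m  (cumulative 975.0 m)
E→F: 266.8 m  (cumulative 1241.8 m)
F→G: 76.3 m  (cumulative 1318.2 m)
Total route length ≈ 1318 m.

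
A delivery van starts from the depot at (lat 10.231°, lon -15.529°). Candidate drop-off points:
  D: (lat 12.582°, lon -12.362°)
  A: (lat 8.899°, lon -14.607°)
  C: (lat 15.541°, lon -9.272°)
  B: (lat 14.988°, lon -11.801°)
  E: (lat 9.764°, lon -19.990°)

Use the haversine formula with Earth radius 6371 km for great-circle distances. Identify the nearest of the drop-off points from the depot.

Distance to each, sorted:
A: 179.3 km
D: 433.0 km
E: 491.3 km
B: 665.8 km
C: 899.0 km
The nearest is A at 179.3 km.

A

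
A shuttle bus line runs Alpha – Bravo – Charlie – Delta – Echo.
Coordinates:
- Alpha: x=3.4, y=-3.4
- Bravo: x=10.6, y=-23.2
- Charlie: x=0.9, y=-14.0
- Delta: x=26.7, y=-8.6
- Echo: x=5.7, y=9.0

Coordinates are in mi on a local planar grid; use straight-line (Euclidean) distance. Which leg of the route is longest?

Delta–Echo

Leg distances:
Alpha→Bravo: 21.1 mi
Bravo→Charlie: 13.4 mi
Charlie→Delta: 26.4 mi
Delta→Echo: 27.4 mi
The longest leg is Delta–Echo at 27.4 mi.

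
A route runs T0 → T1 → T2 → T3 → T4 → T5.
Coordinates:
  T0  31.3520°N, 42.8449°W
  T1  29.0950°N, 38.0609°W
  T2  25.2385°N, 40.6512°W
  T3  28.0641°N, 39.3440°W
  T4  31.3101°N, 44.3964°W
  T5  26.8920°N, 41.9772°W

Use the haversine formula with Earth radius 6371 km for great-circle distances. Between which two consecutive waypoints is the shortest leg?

Leg distances:
T0→T1: 523.6 km
T1→T2: 499.5 km
T2→T3: 340.0 km
T3→T4: 606.9 km
T4→T5: 544.6 km
The shortest leg is T2–T3 at 340.0 km.

T2–T3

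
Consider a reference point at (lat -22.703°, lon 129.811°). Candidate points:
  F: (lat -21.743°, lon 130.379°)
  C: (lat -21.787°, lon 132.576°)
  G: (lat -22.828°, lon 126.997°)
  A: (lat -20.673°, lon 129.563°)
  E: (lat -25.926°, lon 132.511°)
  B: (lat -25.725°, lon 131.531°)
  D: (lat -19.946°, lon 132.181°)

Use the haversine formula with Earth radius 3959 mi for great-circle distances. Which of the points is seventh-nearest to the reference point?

Distance to each, sorted:
F: 75.6 mi
A: 141.2 mi
G: 179.5 mi
C: 187.8 mi
B: 235.3 mi
D: 244.0 mi
E: 280.2 mi
The seventh-nearest is E at 280.2 mi.

E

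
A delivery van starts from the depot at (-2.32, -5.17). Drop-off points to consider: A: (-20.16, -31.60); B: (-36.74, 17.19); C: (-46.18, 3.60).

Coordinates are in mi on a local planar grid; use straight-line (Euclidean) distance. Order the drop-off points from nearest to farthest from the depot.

A, B, C

Distances from the depot:
A (-20.16, -31.60): 31.9 mi
B (-36.74, 17.19): 41.0 mi
C (-46.18, 3.60): 44.7 mi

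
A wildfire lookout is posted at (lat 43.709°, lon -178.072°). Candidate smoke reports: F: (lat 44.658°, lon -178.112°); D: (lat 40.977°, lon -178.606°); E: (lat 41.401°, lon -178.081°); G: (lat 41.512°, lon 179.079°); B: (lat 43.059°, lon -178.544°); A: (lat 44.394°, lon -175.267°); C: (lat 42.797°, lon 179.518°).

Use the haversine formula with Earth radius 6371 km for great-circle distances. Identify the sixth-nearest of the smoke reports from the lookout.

Distance to each, sorted:
B: 81.7 km
F: 105.6 km
C: 219.9 km
A: 236.7 km
E: 256.6 km
D: 306.9 km
G: 337.7 km
The sixth-nearest is D at 306.9 km.

D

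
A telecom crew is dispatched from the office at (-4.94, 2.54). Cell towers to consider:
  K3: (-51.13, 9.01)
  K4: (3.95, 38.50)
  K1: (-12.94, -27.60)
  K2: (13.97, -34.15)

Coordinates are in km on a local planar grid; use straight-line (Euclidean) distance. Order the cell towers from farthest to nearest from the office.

Computing each straight-line distance from (-4.94, 2.54):
K3 (-51.13, 9.01): 46.6 km
K2 (13.97, -34.15): 41.3 km
K4 (3.95, 38.50): 37.0 km
K1 (-12.94, -27.60): 31.2 km

K3, K2, K4, K1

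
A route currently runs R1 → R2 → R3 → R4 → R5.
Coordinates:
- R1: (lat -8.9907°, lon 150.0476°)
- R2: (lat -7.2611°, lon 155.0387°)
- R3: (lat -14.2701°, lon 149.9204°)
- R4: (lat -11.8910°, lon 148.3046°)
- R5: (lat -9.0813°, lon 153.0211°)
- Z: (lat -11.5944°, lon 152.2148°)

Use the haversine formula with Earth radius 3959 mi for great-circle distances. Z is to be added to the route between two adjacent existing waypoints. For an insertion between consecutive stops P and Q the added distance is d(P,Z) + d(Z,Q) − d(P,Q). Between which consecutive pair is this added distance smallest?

Added distance for inserting Z between each consecutive pair:
R1–R2: 226.8 mi
R2–R3: 1.0 mi
R3–R4: 309.2 mi
R4–R5: 72.8 mi
Smallest added distance is 1.0 mi, inserting between R2 and R3.

between R2 and R3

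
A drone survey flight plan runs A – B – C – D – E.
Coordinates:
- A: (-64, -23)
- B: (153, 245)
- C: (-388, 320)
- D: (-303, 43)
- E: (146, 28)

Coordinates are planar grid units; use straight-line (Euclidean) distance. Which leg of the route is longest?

B–C

Leg distances:
A→B: 344.8
B→C: 546.2
C→D: 289.7
D→E: 449.3
The longest leg is B–C at 546.2.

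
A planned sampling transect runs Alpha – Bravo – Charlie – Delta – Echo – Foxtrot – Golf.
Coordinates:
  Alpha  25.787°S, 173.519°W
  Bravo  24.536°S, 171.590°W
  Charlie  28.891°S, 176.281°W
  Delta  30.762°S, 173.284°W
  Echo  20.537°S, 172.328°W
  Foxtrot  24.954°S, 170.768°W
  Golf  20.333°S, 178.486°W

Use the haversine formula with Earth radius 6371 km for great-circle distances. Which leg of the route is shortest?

Alpha–Bravo

Leg distances:
Alpha→Bravo: 238.8 km
Bravo→Charlie: 671.9 km
Charlie→Delta: 356.2 km
Delta→Echo: 1141.0 km
Echo→Foxtrot: 516.5 km
Foxtrot→Golf: 943.8 km
The shortest leg is Alpha–Bravo at 238.8 km.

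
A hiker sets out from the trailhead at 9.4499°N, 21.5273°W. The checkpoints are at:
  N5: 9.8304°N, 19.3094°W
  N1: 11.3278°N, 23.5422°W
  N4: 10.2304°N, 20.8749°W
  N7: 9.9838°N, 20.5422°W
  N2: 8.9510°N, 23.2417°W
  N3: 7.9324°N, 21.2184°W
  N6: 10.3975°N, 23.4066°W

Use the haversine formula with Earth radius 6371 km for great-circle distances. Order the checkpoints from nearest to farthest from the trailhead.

N4, N7, N3, N2, N6, N5, N1

Distance from the trailhead at 9.4499°N, 21.5273°W to each:
N4 10.2304°N, 20.8749°W: 112.4 km
N7 9.9838°N, 20.5422°W: 123.2 km
N3 7.9324°N, 21.2184°W: 172.1 km
N2 8.9510°N, 23.2417°W: 196.2 km
N6 10.3975°N, 23.4066°W: 231.2 km
N5 9.8304°N, 19.3094°W: 246.8 km
N1 11.3278°N, 23.5422°W: 303.6 km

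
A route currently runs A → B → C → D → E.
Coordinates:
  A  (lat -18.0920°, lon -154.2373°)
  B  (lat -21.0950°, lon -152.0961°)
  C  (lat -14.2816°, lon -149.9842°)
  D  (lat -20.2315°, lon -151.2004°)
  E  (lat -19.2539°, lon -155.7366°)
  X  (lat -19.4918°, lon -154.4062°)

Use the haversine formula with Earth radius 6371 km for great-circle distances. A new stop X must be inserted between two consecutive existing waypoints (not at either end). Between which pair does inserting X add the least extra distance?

between D and E

Added distance for inserting X between each consecutive pair:
A–B: 54.1 km
B–C: 256.0 km
C–D: 417.3 km
D–E: 0.2 km
Smallest added distance is 0.2 km, inserting between D and E.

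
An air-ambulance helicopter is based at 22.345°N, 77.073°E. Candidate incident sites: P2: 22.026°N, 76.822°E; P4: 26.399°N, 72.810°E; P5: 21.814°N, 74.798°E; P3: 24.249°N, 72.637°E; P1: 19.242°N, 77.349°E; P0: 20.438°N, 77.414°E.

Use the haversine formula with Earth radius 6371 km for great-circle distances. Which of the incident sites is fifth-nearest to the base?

Distance to each, sorted:
P2: 43.9 km
P0: 215.0 km
P5: 241.7 km
P1: 346.2 km
P3: 500.0 km
P4: 624.1 km
The fifth-nearest is P3 at 500.0 km.

P3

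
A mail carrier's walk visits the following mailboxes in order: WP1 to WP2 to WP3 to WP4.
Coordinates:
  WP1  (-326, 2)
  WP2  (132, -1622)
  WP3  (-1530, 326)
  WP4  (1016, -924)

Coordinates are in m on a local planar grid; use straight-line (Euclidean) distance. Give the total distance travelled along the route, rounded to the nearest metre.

7084 m

Leg distances:
WP1→WP2: 1687.3 m  (cumulative 1687.3 m)
WP2→WP3: 2560.7 m  (cumulative 4248.0 m)
WP3→WP4: 2836.3 m  (cumulative 7084.3 m)
Total route length ≈ 7084 m.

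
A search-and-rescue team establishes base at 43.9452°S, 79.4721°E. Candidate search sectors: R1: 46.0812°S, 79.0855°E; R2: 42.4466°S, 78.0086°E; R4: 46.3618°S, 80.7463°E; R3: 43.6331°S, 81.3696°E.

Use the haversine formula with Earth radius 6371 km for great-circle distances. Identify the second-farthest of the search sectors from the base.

R1

Distances from the base (43.9452°S, 79.4721°E):
R4: 286.7 km
R1: 239.4 km
R2: 204.5 km
R3: 156.2 km
The second-farthest is R1 at 239.4 km.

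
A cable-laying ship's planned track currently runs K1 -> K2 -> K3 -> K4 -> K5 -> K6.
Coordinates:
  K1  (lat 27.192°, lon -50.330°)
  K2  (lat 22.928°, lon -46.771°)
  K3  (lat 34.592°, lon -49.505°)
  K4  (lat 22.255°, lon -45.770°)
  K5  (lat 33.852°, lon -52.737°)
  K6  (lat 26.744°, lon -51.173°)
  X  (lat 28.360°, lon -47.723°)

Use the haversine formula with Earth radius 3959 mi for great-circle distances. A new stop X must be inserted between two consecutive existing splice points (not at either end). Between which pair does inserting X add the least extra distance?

Added distance for inserting X between each consecutive pair:
K1–K2: 189.3 mi
K2–K3: 0.5 mi
K3–K4: 0.4 mi
K4–K5: 14.3 mi
K5–K6: 220.6 mi
Smallest added distance is 0.4 mi, inserting between K3 and K4.

between K3 and K4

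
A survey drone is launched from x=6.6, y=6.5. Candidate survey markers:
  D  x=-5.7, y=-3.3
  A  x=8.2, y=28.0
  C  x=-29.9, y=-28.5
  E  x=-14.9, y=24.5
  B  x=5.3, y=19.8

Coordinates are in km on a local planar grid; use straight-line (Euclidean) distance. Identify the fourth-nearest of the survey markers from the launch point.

Distance to each, sorted:
B: 13.4 km
D: 15.7 km
A: 21.6 km
E: 28.0 km
C: 50.6 km
The fourth-nearest is E at 28.0 km.

E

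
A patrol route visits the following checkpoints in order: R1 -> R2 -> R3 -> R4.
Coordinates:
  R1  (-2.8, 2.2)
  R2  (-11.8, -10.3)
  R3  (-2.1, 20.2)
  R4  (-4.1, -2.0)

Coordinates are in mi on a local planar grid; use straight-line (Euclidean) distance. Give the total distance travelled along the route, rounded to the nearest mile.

Leg distances:
R1→R2: 15.4 mi  (cumulative 15.4 mi)
R2→R3: 32.0 mi  (cumulative 47.4 mi)
R3→R4: 22.3 mi  (cumulative 69.7 mi)
Total route length ≈ 70 mi.

70 mi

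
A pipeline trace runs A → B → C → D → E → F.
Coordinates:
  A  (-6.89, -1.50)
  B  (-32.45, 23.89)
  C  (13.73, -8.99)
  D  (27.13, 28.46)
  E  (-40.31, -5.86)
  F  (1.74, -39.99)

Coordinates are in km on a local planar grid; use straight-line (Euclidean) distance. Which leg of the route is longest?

D–E

Leg distances:
A→B: 36.0 km
B→C: 56.7 km
C→D: 39.8 km
D→E: 75.7 km
E→F: 54.2 km
The longest leg is D–E at 75.7 km.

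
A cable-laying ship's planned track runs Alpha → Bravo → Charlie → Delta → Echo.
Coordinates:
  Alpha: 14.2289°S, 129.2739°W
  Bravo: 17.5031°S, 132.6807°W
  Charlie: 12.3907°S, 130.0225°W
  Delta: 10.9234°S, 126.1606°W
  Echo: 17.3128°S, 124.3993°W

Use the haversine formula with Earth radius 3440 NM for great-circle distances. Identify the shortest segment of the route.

Leg distances:
Alpha→Bravo: 278.1 NM
Bravo→Charlie: 343.5 NM
Charlie→Delta: 243.6 NM
Delta→Echo: 397.1 NM
The shortest leg is Charlie–Delta at 243.6 NM.

Charlie–Delta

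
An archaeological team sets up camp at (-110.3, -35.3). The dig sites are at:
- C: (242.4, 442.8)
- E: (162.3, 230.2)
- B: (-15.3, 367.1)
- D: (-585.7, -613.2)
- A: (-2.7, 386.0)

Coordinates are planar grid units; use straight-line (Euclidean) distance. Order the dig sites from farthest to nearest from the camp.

Distance from the camp at (-110.3, -35.3) to each:
D (-585.7, -613.2): 748.3
C (242.4, 442.8): 594.1
A (-2.7, 386.0): 434.8
B (-15.3, 367.1): 413.5
E (162.3, 230.2): 380.5

D, C, A, B, E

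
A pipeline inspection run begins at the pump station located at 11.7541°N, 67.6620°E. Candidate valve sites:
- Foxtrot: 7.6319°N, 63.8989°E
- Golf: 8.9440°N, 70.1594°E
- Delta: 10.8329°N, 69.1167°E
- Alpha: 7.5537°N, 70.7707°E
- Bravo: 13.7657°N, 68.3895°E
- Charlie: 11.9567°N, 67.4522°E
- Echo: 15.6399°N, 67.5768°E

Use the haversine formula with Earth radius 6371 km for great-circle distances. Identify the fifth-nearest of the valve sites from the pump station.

Echo

Distances from the pump station (11.7541°N, 67.6620°E):
Charlie: 32.1 km
Delta: 188.8 km
Bravo: 237.2 km
Golf: 415.0 km
Echo: 432.2 km
Alpha: 578.1 km
Foxtrot: 616.6 km
The fifth-nearest is Echo at 432.2 km.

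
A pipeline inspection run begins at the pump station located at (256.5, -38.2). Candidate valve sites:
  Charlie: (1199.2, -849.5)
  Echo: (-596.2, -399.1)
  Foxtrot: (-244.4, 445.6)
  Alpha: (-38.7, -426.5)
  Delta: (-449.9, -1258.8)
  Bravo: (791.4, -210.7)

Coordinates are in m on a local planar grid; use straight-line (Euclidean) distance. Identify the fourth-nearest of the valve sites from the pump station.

Echo

Distance to each, sorted:
Alpha: 487.8 m
Bravo: 562.0 m
Foxtrot: 696.4 m
Echo: 925.9 m
Charlie: 1243.7 m
Delta: 1410.3 m
The fourth-nearest is Echo at 925.9 m.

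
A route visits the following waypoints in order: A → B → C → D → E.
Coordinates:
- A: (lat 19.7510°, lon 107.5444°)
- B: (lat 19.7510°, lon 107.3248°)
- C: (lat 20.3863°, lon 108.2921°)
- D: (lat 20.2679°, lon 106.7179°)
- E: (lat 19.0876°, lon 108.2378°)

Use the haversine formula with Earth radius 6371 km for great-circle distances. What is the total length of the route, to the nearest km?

Leg distances:
A→B: 23.0 km  (cumulative 23.0 km)
B→C: 123.3 km  (cumulative 146.3 km)
C→D: 164.7 km  (cumulative 310.9 km)
D→E: 206.3 km  (cumulative 517.2 km)
Total route length ≈ 517 km.

517 km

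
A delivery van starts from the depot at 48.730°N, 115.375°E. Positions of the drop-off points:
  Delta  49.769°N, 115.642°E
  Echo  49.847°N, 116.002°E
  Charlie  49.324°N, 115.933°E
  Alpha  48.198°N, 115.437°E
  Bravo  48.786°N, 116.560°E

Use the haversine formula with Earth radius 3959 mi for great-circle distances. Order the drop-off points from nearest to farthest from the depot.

Computing each great-circle distance from 48.730°N, 115.375°E:
Alpha 48.198°N, 115.437°E: 36.9 mi
Charlie 49.324°N, 115.933°E: 48.2 mi
Bravo 48.786°N, 116.560°E: 54.1 mi
Delta 49.769°N, 115.642°E: 72.8 mi
Echo 49.847°N, 116.002°E: 82.2 mi

Alpha, Charlie, Bravo, Delta, Echo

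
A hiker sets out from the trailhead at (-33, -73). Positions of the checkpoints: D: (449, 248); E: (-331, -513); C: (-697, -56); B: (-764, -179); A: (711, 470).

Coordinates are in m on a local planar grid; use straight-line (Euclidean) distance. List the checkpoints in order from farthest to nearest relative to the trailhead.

Computing each straight-line distance from (-33, -73):
A (711, 470): 921.1 m
B (-764, -179): 738.6 m
C (-697, -56): 664.2 m
D (449, 248): 579.1 m
E (-331, -513): 531.4 m

A, B, C, D, E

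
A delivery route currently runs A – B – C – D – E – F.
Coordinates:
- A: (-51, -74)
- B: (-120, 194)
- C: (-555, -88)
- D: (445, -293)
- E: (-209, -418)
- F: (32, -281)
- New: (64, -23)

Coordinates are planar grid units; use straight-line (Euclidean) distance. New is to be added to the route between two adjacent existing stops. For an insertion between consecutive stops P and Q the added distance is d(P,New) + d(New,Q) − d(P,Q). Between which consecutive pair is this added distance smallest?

Added distance for inserting New between each consecutive pair:
A–B: 133.6
B–C: 388.5
C–D: 68.6
D–E: 281.3
E–F: 462.9
Smallest added distance is 68.6, inserting between C and D.

between C and D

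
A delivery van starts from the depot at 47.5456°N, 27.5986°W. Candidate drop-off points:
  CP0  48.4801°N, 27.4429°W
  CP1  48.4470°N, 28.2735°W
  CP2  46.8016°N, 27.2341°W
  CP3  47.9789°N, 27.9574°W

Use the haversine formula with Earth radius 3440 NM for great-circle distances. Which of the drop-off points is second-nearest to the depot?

Distance to each, sorted:
CP3: 29.8 NM
CP2: 47.1 NM
CP0: 56.5 NM
CP1: 60.5 NM
The second-nearest is CP2 at 47.1 NM.

CP2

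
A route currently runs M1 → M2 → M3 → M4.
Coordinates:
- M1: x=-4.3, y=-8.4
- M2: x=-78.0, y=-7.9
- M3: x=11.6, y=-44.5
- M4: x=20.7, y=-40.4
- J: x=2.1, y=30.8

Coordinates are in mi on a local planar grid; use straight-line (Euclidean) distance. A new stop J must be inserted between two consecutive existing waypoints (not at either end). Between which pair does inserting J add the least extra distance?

Added distance for inserting J between each consecutive pair:
M1–M2: 55.0 mi
M2–M3: 68.1 mi
M3–M4: 139.5 mi
Smallest added distance is 55.0 mi, inserting between M1 and M2.

between M1 and M2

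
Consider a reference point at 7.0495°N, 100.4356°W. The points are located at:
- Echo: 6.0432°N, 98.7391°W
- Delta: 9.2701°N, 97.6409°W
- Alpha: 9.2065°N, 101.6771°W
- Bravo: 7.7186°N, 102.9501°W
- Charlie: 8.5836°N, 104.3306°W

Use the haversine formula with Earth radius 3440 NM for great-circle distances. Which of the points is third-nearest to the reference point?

Distance to each, sorted:
Echo: 117.9 NM
Alpha: 149.0 NM
Bravo: 155.0 NM
Delta: 213.0 NM
Charlie: 249.3 NM
The third-nearest is Bravo at 155.0 NM.

Bravo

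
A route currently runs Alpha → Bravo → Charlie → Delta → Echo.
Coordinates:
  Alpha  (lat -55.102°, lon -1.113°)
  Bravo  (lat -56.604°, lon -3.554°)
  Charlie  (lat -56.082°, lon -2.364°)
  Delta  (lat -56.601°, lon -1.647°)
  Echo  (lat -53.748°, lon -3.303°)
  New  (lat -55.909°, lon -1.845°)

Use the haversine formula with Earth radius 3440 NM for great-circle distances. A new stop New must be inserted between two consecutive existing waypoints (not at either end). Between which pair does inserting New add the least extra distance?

Added distance for inserting New between each consecutive pair:
Alpha–Bravo: 3.1 NM
Bravo–Charlie: 40.4 NM
Charlie–Delta: 23.1 NM
Delta–Echo: 0.8 NM
Smallest added distance is 0.8 NM, inserting between Delta and Echo.

between Delta and Echo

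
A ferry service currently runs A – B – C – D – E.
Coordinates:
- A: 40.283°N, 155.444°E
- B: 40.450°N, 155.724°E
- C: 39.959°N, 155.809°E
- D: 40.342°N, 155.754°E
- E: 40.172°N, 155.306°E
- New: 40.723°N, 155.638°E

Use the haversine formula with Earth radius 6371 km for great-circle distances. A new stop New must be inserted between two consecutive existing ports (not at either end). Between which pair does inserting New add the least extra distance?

between A and B

Added distance for inserting New between each consecutive pair:
A–B: 52.7 km
B–C: 62.3 km
C–D: 86.8 km
D–E: 68.4 km
Smallest added distance is 52.7 km, inserting between A and B.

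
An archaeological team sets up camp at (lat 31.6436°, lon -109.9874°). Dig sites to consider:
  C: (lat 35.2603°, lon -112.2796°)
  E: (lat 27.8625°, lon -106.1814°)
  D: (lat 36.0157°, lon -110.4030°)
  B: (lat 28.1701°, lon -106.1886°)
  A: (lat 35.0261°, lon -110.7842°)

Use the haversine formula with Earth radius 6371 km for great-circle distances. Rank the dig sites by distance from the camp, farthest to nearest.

E, B, D, C, A

Distance from the camp at (lat 31.6436°, lon -109.9874°) to each:
E (lat 27.8625°, lon -106.1814°): 558.3 km
B (lat 28.1701°, lon -106.1886°): 532.1 km
D (lat 36.0157°, lon -110.4030°): 487.7 km
C (lat 35.2603°, lon -112.2796°): 454.9 km
A (lat 35.0261°, lon -110.7842°): 383.3 km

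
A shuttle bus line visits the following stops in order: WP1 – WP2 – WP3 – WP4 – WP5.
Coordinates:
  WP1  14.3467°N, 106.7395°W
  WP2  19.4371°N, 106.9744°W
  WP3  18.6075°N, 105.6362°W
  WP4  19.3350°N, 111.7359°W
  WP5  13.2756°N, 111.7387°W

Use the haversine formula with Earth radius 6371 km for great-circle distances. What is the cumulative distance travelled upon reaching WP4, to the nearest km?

Leg distances:
WP1→WP2: 566.6 km  (cumulative 566.6 km)
WP2→WP3: 168.2 km  (cumulative 734.8 km)
WP3→WP4: 646.5 km  (cumulative 1381.3 km)
Cumulative distance at WP4 ≈ 1381 km.

1381 km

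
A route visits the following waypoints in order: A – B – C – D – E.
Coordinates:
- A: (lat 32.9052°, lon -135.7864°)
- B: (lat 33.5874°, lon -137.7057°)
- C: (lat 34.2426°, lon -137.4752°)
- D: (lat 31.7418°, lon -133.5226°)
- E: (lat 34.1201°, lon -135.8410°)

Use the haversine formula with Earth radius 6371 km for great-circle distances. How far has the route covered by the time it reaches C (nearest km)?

Leg distances:
A→B: 193.9 km  (cumulative 193.9 km)
B→C: 75.9 km  (cumulative 269.8 km)
Cumulative distance at C ≈ 270 km.

270 km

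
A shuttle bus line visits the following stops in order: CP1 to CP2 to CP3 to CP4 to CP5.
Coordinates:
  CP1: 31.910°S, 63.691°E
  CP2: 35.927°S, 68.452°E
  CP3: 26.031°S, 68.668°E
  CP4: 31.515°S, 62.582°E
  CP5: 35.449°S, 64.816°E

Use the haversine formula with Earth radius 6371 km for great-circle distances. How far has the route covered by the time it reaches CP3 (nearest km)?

1727 km

Leg distances:
CP1→CP2: 626.3 km  (cumulative 626.3 km)
CP2→CP3: 1100.6 km  (cumulative 1726.9 km)
Cumulative distance at CP3 ≈ 1727 km.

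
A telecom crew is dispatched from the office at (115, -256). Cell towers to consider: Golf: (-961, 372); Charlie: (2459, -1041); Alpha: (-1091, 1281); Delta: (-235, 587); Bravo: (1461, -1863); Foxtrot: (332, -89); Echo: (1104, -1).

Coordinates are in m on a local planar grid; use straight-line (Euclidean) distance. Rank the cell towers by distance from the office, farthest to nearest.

Charlie, Bravo, Alpha, Golf, Echo, Delta, Foxtrot

Distances from the office:
Charlie (2459, -1041): 2472.0 m
Bravo (1461, -1863): 2096.2 m
Alpha (-1091, 1281): 1953.7 m
Golf (-961, 372): 1245.9 m
Echo (1104, -1): 1021.3 m
Delta (-235, 587): 912.8 m
Foxtrot (332, -89): 273.8 m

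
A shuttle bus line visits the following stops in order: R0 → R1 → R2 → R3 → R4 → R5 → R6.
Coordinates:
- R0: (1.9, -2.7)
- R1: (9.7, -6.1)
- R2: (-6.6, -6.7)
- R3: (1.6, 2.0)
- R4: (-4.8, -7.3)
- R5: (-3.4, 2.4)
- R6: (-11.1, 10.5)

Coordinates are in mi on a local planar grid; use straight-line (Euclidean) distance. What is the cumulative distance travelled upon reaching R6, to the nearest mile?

Leg distances:
R0→R1: 8.5 mi  (cumulative 8.5 mi)
R1→R2: 16.3 mi  (cumulative 24.8 mi)
R2→R3: 12.0 mi  (cumulative 36.8 mi)
R3→R4: 11.3 mi  (cumulative 48.1 mi)
R4→R5: 9.8 mi  (cumulative 57.9 mi)
R5→R6: 11.2 mi  (cumulative 69.0 mi)
Cumulative distance at R6 ≈ 69 mi.

69 mi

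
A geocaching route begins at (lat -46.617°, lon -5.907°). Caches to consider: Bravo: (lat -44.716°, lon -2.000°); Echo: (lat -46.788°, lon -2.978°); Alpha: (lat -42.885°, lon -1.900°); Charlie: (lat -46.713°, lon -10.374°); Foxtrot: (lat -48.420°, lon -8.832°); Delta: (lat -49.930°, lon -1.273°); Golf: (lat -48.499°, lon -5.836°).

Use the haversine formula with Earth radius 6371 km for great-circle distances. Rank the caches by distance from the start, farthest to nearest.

Alpha, Delta, Bravo, Charlie, Foxtrot, Echo, Golf

Distances from the start:
Alpha (lat -42.885°, lon -1.900°): 521.7 km
Delta (lat -49.930°, lon -1.273°): 503.1 km
Bravo (lat -44.716°, lon -2.000°): 369.9 km
Charlie (lat -46.713°, lon -10.374°): 341.0 km
Foxtrot (lat -48.420°, lon -8.832°): 297.4 km
Echo (lat -46.788°, lon -2.978°): 224.1 km
Golf (lat -48.499°, lon -5.836°): 209.3 km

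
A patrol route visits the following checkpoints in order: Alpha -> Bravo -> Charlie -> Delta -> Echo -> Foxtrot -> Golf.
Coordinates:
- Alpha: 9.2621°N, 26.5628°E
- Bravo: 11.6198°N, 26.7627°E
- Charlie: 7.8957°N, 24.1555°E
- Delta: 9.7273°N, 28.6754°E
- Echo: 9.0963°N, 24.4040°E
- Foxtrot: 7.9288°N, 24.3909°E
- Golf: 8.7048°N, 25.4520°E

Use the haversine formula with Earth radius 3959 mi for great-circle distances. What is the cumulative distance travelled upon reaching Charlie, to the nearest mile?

Leg distances:
Alpha→Bravo: 163.5 mi  (cumulative 163.5 mi)
Bravo→Charlie: 312.6 mi  (cumulative 476.1 mi)
Cumulative distance at Charlie ≈ 476 mi.

476 mi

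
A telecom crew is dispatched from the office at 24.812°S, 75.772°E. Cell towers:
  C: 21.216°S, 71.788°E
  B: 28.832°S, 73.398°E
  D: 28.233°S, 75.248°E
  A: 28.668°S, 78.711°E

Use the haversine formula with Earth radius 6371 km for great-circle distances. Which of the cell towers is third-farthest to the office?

B

Distance to each, sorted:
C: 571.0 km
A: 518.6 km
B: 505.2 km
D: 384.0 km
The third-farthest is B at 505.2 km.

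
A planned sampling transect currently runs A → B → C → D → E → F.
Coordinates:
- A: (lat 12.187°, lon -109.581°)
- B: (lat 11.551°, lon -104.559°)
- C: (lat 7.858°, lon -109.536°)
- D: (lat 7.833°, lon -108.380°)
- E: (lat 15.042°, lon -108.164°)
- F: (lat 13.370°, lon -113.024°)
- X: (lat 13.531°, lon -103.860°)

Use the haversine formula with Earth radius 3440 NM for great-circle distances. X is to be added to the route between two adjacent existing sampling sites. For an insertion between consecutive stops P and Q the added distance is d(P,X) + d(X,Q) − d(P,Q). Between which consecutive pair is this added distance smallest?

between A and B

Added distance for inserting X between each consecutive pair:
A–B: 172.7 NM
B–C: 234.7 NM
C–D: 842.5 NM
D–E: 267.0 NM
E–F: 501.4 NM
Smallest added distance is 172.7 NM, inserting between A and B.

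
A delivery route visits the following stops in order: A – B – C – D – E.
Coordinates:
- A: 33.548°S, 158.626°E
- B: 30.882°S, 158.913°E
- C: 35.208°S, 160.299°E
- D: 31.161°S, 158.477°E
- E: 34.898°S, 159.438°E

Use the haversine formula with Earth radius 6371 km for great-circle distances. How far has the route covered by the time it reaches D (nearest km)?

1277 km

Leg distances:
A→B: 297.7 km  (cumulative 297.7 km)
B→C: 498.1 km  (cumulative 795.7 km)
C→D: 480.9 km  (cumulative 1276.6 km)
Cumulative distance at D ≈ 1277 km.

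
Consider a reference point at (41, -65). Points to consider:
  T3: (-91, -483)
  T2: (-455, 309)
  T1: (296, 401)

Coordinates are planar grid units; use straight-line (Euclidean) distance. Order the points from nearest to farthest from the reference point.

T3, T1, T2

Computing each straight-line distance from (41, -65):
T3 (-91, -483): 438.3
T1 (296, 401): 531.2
T2 (-455, 309): 621.2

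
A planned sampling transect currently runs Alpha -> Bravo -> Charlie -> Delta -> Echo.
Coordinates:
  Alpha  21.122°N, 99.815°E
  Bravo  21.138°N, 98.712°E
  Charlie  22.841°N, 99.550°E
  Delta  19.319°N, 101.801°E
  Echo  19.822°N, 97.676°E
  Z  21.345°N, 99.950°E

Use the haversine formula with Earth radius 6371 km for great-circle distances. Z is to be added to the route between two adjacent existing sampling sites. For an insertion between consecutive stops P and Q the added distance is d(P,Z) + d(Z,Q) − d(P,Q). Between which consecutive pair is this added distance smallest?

Added distance for inserting Z between each consecutive pair:
Alpha–Bravo: 44.4 km
Bravo–Charlie: 93.6 km
Charlie–Delta: 12.1 km
Delta–Echo: 151.9 km
Smallest added distance is 12.1 km, inserting between Charlie and Delta.

between Charlie and Delta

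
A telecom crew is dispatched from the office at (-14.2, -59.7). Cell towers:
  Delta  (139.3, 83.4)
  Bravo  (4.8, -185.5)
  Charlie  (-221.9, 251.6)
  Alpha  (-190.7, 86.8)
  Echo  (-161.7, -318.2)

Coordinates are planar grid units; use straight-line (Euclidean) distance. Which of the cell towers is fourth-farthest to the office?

Delta

Distances from the office ((-14.2, -59.7)):
Charlie: 374.2
Echo: 297.6
Alpha: 229.4
Delta: 209.9
Bravo: 127.2
The fourth-farthest is Delta at 209.9.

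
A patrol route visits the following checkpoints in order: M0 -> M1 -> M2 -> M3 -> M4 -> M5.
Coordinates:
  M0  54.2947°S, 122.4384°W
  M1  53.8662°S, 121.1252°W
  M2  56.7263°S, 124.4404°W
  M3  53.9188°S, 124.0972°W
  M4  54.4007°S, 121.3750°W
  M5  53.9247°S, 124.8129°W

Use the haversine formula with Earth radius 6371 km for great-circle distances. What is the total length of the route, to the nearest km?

1207 km

Leg distances:
M0→M1: 98.0 km  (cumulative 98.0 km)
M1→M2: 380.9 km  (cumulative 479.0 km)
M2→M3: 312.9 km  (cumulative 791.9 km)
M3→M4: 185.1 km  (cumulative 977.0 km)
M4→M5: 230.0 km  (cumulative 1207.0 km)
Total route length ≈ 1207 km.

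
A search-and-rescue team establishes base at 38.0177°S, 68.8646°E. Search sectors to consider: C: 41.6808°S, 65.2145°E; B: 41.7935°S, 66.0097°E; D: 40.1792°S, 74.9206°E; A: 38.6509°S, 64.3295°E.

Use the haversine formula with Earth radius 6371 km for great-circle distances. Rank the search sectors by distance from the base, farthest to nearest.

D, C, B, A

Computing each great-circle distance from 38.0177°S, 68.8646°E:
D 40.1792°S, 74.9206°E: 575.0 km
C 41.6808°S, 65.2145°E: 512.7 km
B 41.7935°S, 66.0097°E: 485.3 km
A 38.6509°S, 64.3295°E: 401.7 km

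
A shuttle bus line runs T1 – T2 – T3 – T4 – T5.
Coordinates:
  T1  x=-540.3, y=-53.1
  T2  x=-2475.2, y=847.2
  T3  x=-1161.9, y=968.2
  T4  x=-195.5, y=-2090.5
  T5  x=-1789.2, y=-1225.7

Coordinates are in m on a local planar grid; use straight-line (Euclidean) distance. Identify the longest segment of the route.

T3–T4

Leg distances:
T1→T2: 2134.1 m
T2→T3: 1318.9 m
T3→T4: 3207.7 m
T4→T5: 1813.2 m
The longest leg is T3–T4 at 3207.7 m.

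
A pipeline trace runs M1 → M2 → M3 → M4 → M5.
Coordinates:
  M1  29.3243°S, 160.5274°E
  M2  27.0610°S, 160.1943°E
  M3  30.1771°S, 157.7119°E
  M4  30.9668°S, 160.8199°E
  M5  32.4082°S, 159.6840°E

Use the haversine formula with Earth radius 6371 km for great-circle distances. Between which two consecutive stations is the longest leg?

Leg distances:
M1→M2: 253.8 km
M2→M3: 422.8 km
M3→M4: 310.2 km
M4→M5: 193.0 km
The longest leg is M2–M3 at 422.8 km.

M2–M3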